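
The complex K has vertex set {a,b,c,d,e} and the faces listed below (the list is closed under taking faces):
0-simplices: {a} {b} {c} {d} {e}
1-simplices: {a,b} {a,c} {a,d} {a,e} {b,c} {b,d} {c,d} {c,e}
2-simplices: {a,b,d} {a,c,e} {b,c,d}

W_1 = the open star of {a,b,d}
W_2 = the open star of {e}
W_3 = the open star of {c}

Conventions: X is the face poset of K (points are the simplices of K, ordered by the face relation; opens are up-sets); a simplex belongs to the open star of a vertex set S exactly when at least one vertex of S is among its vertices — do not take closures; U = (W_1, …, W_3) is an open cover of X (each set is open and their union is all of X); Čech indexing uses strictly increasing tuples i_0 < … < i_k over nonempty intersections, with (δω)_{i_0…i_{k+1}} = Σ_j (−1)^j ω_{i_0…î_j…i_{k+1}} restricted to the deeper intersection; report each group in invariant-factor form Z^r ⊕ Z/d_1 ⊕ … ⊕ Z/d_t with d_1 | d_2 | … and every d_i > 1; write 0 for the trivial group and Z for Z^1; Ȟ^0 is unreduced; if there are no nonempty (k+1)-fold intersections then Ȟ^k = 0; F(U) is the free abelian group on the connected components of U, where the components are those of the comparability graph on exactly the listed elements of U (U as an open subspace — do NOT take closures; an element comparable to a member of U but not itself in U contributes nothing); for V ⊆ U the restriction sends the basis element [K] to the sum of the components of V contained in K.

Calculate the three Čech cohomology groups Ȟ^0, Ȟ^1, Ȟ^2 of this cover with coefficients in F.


cover nerve:
  W1={{a},{b},{d},{a,b},{a,c},{a,d},{a,e},{b,c},{b,d},{c,d},{a,b,d},{a,c,e},{b,c,d}} W2={{e},{a,e},{c,e},{a,c,e}} W3={{c},{a,c},{b,c},{c,d},{c,e},{a,c,e},{b,c,d}}
  W12={{a,e},{a,c,e}} W13={{a,c},{b,c},{c,d},{a,c,e},{b,c,d}} W23={{c,e},{a,c,e}}
  W123={{a,c,e}}
components per intersection:
  W1: {{a},{b},{d},{a,b},{a,c},{a,d},{a,e},{b,c},{b,d},{c,d},{a,b,d},{a,c,e},{b,c,d}}
  W2: {{e},{a,e},{c,e},{a,c,e}}
  W3: {{c},{a,c},{b,c},{c,d},{c,e},{a,c,e},{b,c,d}}
  W12: {{a,e},{a,c,e}}
  W13: {{a,c},{a,c,e}} {{b,c},{c,d},{b,c,d}}
  W23: {{c,e},{a,c,e}}
  W123: {{a,c,e}}
C dims 3,4,1; δ0: rk 2, SNF 1^2; δ1: rk 1, SNF 1^1
Ȟ^0: (3−2)−0=1 ⇒ Z
Ȟ^1: (4−1)−2=1 ⇒ Z
Ȟ^2: (1−0)−1=0 ⇒ 0

Ȟ^0 ≅ Z, Ȟ^1 ≅ Z and Ȟ^2 ≅ 0


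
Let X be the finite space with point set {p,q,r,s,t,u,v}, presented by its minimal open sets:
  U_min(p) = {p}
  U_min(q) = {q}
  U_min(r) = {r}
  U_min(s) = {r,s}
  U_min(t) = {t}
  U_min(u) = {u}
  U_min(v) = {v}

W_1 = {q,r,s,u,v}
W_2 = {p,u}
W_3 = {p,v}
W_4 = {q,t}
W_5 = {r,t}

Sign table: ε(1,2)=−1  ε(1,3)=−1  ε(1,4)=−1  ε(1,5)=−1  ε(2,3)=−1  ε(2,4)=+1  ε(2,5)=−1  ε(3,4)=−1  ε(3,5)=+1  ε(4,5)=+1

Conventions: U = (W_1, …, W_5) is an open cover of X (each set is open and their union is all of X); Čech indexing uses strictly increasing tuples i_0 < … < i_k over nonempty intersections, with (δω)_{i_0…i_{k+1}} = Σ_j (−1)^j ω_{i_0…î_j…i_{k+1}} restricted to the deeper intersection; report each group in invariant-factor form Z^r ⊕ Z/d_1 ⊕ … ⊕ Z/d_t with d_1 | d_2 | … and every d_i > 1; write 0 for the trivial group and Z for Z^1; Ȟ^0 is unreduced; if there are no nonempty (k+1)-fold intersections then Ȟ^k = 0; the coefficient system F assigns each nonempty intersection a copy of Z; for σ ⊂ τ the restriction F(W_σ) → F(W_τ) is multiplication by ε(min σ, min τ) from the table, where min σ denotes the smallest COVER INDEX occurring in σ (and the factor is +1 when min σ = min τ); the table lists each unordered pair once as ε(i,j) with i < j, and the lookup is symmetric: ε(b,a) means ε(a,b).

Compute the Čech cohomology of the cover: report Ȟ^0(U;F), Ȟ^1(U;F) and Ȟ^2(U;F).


nonempty overlaps:
  W12={u} W13={v} W14={q} W15={r} W23={p} W45={t}
C dims 5,6; δ0: rk 5, SNF 1^4·2
degree 0: 5−5−0 = 0 → Ȟ^0 ≅ 0
degree 1: 6−0−5 = 1 plus torsion [2] → Ȟ^1 ≅ Z ⊕ Z/2
degree 2: 0−0−0 = 0 → Ȟ^2 ≅ 0

Ȟ^0 = 0; Ȟ^1 = Z ⊕ Z/2; Ȟ^2 = 0


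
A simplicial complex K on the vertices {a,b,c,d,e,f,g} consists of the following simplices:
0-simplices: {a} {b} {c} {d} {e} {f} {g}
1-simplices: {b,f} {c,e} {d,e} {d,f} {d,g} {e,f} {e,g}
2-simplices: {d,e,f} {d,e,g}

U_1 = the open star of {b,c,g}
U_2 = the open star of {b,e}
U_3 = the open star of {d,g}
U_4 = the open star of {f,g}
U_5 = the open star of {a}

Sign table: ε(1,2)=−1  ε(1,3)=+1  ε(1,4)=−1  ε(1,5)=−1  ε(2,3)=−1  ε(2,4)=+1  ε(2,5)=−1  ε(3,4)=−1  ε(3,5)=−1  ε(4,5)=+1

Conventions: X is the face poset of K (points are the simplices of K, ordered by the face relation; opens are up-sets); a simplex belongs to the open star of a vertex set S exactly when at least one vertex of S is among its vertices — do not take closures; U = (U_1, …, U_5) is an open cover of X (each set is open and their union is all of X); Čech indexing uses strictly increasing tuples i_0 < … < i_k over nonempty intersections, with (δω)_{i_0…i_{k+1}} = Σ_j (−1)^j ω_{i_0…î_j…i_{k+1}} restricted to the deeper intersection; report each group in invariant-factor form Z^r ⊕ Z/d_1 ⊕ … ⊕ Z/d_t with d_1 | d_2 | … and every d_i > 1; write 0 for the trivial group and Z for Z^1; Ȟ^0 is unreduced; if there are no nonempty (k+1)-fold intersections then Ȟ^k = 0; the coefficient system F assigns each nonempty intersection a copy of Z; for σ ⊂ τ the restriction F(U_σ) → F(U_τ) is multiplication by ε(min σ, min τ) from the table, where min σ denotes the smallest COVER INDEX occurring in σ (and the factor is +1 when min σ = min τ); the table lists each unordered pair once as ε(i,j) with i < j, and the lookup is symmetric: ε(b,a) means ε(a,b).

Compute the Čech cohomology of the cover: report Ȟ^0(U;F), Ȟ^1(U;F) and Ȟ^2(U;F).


cover nerve:
  U1={{b},{c},{g},{b,f},{c,e},{d,g},{e,g},{d,e,g}} U2={{b},{e},{b,f},{c,e},{d,e},{e,f},{e,g},{d,e,f},{d,e,g}} U3={{d},{g},{d,e},{d,f},{d,g},{e,g},{d,e,f},{d,e,g}} U4={{f},{g},{b,f},{d,f},{d,g},{e,f},{e,g},{d,e,f},{d,e,g}} U5={{a}}
  U12={{b},{b,f},{c,e},{e,g},{d,e,g}} U13={{g},{d,g},{e,g},{d,e,g}} U14={{g},{b,f},{d,g},{e,g},{d,e,g}} U23={{d,e},{e,g},{d,e,f},{d,e,g}} U24={{b,f},{e,f},{e,g},{d,e,f},{d,e,g}} U34={{g},{d,f},{d,g},{e,g},{d,e,f},{d,e,g}}
  U123={{e,g},{d,e,g}} U124={{b,f},{e,g},{d,e,g}} U134={{g},{d,g},{e,g},{d,e,g}} U234={{e,g},{d,e,f},{d,e,g}}
  U1234={{e,g},{d,e,g}}
C dims 5,6,4,1; δ0: rk 3, SNF 1^3; δ1: rk 3, SNF 1^3; δ2: rk 1, SNF 1^1
Ȟ^0: (5−3)−0=2 ⇒ Z^2
Ȟ^1: (6−3)−3=0 ⇒ 0
Ȟ^2: (4−1)−3=0 ⇒ 0

Ȟ^0 ≅ Z^2,  Ȟ^1 ≅ 0,  Ȟ^2 ≅ 0


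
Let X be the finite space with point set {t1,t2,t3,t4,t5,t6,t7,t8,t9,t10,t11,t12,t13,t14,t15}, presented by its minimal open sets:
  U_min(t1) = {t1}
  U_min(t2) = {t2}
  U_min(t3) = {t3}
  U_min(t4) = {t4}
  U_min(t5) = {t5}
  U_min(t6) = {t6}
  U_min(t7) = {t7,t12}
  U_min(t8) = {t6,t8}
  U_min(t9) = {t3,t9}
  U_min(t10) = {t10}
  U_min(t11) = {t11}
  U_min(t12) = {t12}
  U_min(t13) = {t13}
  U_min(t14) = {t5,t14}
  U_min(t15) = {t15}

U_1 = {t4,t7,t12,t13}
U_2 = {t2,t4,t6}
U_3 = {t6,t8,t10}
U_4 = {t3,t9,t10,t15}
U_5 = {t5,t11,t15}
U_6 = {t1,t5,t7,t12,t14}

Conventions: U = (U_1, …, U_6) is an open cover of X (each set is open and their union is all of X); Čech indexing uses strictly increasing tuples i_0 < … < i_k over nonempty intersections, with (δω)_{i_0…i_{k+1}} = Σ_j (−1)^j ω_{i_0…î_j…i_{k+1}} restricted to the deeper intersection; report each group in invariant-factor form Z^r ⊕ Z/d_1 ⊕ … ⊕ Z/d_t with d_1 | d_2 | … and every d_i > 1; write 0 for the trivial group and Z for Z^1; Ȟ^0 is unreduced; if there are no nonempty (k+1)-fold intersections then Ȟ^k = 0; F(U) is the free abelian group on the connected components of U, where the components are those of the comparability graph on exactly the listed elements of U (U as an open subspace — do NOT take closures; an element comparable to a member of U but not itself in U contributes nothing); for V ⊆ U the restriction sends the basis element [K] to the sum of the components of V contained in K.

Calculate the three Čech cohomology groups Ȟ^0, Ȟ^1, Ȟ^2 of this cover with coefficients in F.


Ȟ^0 ≅ Z^11, Ȟ^1 ≅ 0 and Ȟ^2 ≅ 0

nonempty intersections:
  U12={t4} U16={t7,t12} U23={t6} U34={t10} U45={t15} U56={t5}
components per intersection:
  U1: {t4} {t7,t12} {t13}
  U2: {t2} {t4} {t6}
  U3: {t6,t8} {t10}
  U4: {t3,t9} {t10} {t15}
  U5: {t5} {t11} {t15}
  U6: {t1} {t5,t14} {t7,t12}
  U12: {t4}
  U16: {t7,t12}
  U23: {t6}
  U34: {t10}
  U45: {t15}
  U56: {t5}
C dims 17,6; δ0: rk 6, SNF 1^6
Ȟ^0: (17−6)−0=11 ⇒ Z^11
Ȟ^1: (6−0)−6=0 ⇒ 0
Ȟ^2: (0−0)−0=0 ⇒ 0


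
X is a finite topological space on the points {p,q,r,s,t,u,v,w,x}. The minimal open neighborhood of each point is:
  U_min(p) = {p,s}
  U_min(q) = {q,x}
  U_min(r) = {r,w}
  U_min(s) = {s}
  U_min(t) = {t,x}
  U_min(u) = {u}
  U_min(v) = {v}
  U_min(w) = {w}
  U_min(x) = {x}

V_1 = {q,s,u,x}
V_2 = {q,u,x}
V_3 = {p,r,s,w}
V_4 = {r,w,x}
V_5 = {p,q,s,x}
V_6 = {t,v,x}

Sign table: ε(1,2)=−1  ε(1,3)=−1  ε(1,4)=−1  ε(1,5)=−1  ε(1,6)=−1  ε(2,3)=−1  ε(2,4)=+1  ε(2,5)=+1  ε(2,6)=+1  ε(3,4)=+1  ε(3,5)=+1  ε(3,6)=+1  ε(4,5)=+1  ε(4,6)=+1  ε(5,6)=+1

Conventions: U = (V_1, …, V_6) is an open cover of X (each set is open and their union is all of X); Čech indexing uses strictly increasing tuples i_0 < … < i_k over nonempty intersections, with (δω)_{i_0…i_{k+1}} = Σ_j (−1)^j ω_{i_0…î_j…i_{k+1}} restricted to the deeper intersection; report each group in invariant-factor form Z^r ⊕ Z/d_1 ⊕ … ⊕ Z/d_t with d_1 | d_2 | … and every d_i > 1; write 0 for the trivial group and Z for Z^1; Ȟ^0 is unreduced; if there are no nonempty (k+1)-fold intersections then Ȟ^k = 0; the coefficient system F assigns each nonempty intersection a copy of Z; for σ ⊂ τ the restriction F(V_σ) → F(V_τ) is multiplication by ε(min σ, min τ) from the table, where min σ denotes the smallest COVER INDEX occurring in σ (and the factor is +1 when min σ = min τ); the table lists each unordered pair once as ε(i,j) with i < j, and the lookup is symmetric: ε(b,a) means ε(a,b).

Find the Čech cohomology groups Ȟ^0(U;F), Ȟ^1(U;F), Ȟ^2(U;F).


nonempty overlaps:
  V12={q,u,x} V13={s} V14={x} V15={q,s,x} V16={x} V24={x} V25={q,x} V26={x} V34={r,w} V35={p,s} V45={x} V46={x} V56={x}
  V124={x} V125={q,x} V126={x} V135={s} V145={x} V146={x} V156={x} V245={x} V246={x} V256={x} V456={x}
  V1245={x} V1246={x} V1256={x} V1456={x} V2456={x}
  V12456={x}
C dims 6,13,11,5; δ0: rk 5, SNF 1^5; δ1: rk 7, SNF 1^7; δ2: rk 4, SNF 1^4
degree 0: 6−5−0 = 1 → Ȟ^0 ≅ Z
degree 1: 13−7−5 = 1 → Ȟ^1 ≅ Z
degree 2: 11−4−7 = 0 → Ȟ^2 ≅ 0

Ȟ^0(U;F) ≅ Z, Ȟ^1(U;F) ≅ Z, Ȟ^2(U;F) ≅ 0


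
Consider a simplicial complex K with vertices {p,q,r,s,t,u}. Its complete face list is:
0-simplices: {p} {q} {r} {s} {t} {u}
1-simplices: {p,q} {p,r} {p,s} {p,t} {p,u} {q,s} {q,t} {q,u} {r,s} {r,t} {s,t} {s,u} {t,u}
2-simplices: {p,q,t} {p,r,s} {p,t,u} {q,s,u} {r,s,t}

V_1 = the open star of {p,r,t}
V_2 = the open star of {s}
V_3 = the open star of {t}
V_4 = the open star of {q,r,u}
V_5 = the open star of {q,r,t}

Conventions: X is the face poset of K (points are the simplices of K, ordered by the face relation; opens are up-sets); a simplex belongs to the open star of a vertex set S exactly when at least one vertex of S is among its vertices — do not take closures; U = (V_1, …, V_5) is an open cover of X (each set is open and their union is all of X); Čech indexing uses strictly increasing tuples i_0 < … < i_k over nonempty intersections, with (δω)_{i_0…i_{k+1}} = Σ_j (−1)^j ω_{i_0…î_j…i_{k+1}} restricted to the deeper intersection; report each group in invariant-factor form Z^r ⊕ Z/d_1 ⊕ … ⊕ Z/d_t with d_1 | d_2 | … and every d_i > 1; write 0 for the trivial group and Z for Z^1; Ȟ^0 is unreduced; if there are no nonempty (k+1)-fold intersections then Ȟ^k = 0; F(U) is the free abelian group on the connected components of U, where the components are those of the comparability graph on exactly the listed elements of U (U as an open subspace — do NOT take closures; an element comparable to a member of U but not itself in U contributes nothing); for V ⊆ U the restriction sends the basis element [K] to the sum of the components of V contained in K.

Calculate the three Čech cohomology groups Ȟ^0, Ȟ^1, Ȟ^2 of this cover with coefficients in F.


nonempty intersections:
  V1={{p},{r},{t},{p,q},{p,r},{p,s},{p,t},{p,u},{q,t},{r,s},{r,t},{s,t},{t,u},{p,q,t},{p,r,s},{p,t,u},{r,s,t}} V2={{s},{p,s},{q,s},{r,s},{s,t},{s,u},{p,r,s},{q,s,u},{r,s,t}} V3={{t},{p,t},{q,t},{r,t},{s,t},{t,u},{p,q,t},{p,t,u},{r,s,t}} V4={{q},{r},{u},{p,q},{p,r},{p,u},{q,s},{q,t},{q,u},{r,s},{r,t},{s,u},{t,u},{p,q,t},{p,r,s},{p,t,u},{q,s,u},{r,s,t}} V5={{q},{r},{t},{p,q},{p,r},{p,t},{q,s},{q,t},{q,u},{r,s},{r,t},{s,t},{t,u},{p,q,t},{p,r,s},{p,t,u},{q,s,u},{r,s,t}}
  V12={{p,s},{r,s},{s,t},{p,r,s},{r,s,t}} V13={{t},{p,t},{q,t},{r,t},{s,t},{t,u},{p,q,t},{p,t,u},{r,s,t}} V14={{r},{p,q},{p,r},{p,u},{q,t},{r,s},{r,t},{t,u},{p,q,t},{p,r,s},{p,t,u},{r,s,t}} V15={{r},{t},{p,q},{p,r},{p,t},{q,t},{r,s},{r,t},{s,t},{t,u},{p,q,t},{p,r,s},{p,t,u},{r,s,t}} V23={{s,t},{r,s,t}} V24={{q,s},{r,s},{s,u},{p,r,s},{q,s,u},{r,s,t}} V25={{q,s},{r,s},{s,t},{p,r,s},{q,s,u},{r,s,t}} V34={{q,t},{r,t},{t,u},{p,q,t},{p,t,u},{r,s,t}} V35={{t},{p,t},{q,t},{r,t},{s,t},{t,u},{p,q,t},{p,t,u},{r,s,t}} V45={{q},{r},{p,q},{p,r},{q,s},{q,t},{q,u},{r,s},{r,t},{t,u},{p,q,t},{p,r,s},{p,t,u},{q,s,u},{r,s,t}}
  V123={{s,t},{r,s,t}} V124={{r,s},{p,r,s},{r,s,t}} V125={{r,s},{s,t},{p,r,s},{r,s,t}} V134={{q,t},{r,t},{t,u},{p,q,t},{p,t,u},{r,s,t}} V135={{t},{p,t},{q,t},{r,t},{s,t},{t,u},{p,q,t},{p,t,u},{r,s,t}} V145={{r},{p,q},{p,r},{q,t},{r,s},{r,t},{t,u},{p,q,t},{p,r,s},{p,t,u},{r,s,t}} V234={{r,s,t}} V235={{s,t},{r,s,t}} V245={{q,s},{r,s},{p,r,s},{q,s,u},{r,s,t}} V345={{q,t},{r,t},{t,u},{p,q,t},{p,t,u},{r,s,t}}
  V1234={{r,s,t}} V1235={{s,t},{r,s,t}} V1245={{r,s},{p,r,s},{r,s,t}} V1345={{q,t},{r,t},{t,u},{p,q,t},{p,t,u},{r,s,t}} V2345={{r,s,t}}
  V12345={{r,s,t}}
components per intersection:
  V1: {{p},{r},{t},{p,q},{p,r},{p,s},{p,t},{p,u},{q,t},{r,s},{r,t},{s,t},{t,u},{p,q,t},{p,r,s},{p,t,u},{r,s,t}}
  V2: {{s},{p,s},{q,s},{r,s},{s,t},{s,u},{p,r,s},{q,s,u},{r,s,t}}
  V3: {{t},{p,t},{q,t},{r,t},{s,t},{t,u},{p,q,t},{p,t,u},{r,s,t}}
  V4: {{q},{u},{p,q},{p,u},{q,s},{q,t},{q,u},{s,u},{t,u},{p,q,t},{p,t,u},{q,s,u}} {{r},{p,r},{r,s},{r,t},{p,r,s},{r,s,t}}
  V5: {{q},{r},{t},{p,q},{p,r},{p,t},{q,s},{q,t},{q,u},{r,s},{r,t},{s,t},{t,u},{p,q,t},{p,r,s},{p,t,u},{q,s,u},{r,s,t}}
  V12: {{p,s},{r,s},{s,t},{p,r,s},{r,s,t}}
  V13: {{t},{p,t},{q,t},{r,t},{s,t},{t,u},{p,q,t},{p,t,u},{r,s,t}}
  V14: {{r},{p,r},{r,s},{r,t},{p,r,s},{r,s,t}} {{p,q},{q,t},{p,q,t}} {{p,u},{t,u},{p,t,u}}
  V15: {{r},{t},{p,q},{p,r},{p,t},{q,t},{r,s},{r,t},{s,t},{t,u},{p,q,t},{p,r,s},{p,t,u},{r,s,t}}
  V23: {{s,t},{r,s,t}}
  V24: {{q,s},{s,u},{q,s,u}} {{r,s},{p,r,s},{r,s,t}}
  V25: {{q,s},{q,s,u}} {{r,s},{s,t},{p,r,s},{r,s,t}}
  V34: {{q,t},{p,q,t}} {{r,t},{r,s,t}} {{t,u},{p,t,u}}
  V35: {{t},{p,t},{q,t},{r,t},{s,t},{t,u},{p,q,t},{p,t,u},{r,s,t}}
  V45: {{q},{p,q},{q,s},{q,t},{q,u},{p,q,t},{q,s,u}} {{r},{p,r},{r,s},{r,t},{p,r,s},{r,s,t}} {{t,u},{p,t,u}}
  V123: {{s,t},{r,s,t}}
  V124: {{r,s},{p,r,s},{r,s,t}}
  V125: {{r,s},{s,t},{p,r,s},{r,s,t}}
  V134: {{q,t},{p,q,t}} {{r,t},{r,s,t}} {{t,u},{p,t,u}}
  V135: {{t},{p,t},{q,t},{r,t},{s,t},{t,u},{p,q,t},{p,t,u},{r,s,t}}
  V145: {{r},{p,r},{r,s},{r,t},{p,r,s},{r,s,t}} {{p,q},{q,t},{p,q,t}} {{t,u},{p,t,u}}
  V234: {{r,s,t}}
  V235: {{s,t},{r,s,t}}
  V245: {{q,s},{q,s,u}} {{r,s},{p,r,s},{r,s,t}}
  V345: {{q,t},{p,q,t}} {{r,t},{r,s,t}} {{t,u},{p,t,u}}
  V1234: {{r,s,t}}
  V1235: {{s,t},{r,s,t}}
  V1245: {{r,s},{p,r,s},{r,s,t}}
  V1345: {{q,t},{p,q,t}} {{r,t},{r,s,t}} {{t,u},{p,t,u}}
  V2345: {{r,s,t}}
  V12345: {{r,s,t}}
C dims 6,18,17,7; δ0: rk 5, SNF 1^5; δ1: rk 11, SNF 1^11; δ2: rk 6, SNF 1^6
Ȟ^0: (6−5)−0=1 ⇒ Z
Ȟ^1: (18−11)−5=2 ⇒ Z^2
Ȟ^2: (17−6)−11=0 ⇒ 0

Ȟ^0 ≅ Z; Ȟ^1 ≅ Z^2; Ȟ^2 ≅ 0


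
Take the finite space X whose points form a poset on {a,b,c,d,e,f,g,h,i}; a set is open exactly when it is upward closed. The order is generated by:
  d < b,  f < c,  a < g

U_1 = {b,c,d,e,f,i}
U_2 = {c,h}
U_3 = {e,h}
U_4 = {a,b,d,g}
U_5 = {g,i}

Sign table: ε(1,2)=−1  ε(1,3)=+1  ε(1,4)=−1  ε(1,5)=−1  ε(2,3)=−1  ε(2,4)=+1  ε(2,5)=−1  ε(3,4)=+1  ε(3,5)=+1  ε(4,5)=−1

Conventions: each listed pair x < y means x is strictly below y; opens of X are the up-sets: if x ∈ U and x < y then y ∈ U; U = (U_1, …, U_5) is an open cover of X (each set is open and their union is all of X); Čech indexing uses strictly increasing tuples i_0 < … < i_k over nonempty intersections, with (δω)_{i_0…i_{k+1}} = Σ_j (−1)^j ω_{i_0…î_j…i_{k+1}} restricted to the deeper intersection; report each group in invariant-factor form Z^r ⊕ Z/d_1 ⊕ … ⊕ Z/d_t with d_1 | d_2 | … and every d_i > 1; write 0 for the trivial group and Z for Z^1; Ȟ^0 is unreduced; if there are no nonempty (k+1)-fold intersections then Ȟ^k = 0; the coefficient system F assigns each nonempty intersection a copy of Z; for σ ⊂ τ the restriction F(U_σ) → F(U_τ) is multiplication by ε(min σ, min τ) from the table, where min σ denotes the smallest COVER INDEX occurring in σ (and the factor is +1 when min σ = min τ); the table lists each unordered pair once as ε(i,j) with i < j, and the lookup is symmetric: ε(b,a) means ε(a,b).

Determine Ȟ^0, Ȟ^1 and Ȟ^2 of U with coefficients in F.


nonempty overlaps:
  U12={c} U13={e} U14={b,d} U15={i} U23={h} U45={g}
C dims 5,6; δ0: rk 5, SNF 1^4·2
degree 0: 5−5−0 = 0 → Ȟ^0 ≅ 0
degree 1: 6−0−5 = 1 plus torsion [2] → Ȟ^1 ≅ Z ⊕ Z/2
degree 2: 0−0−0 = 0 → Ȟ^2 ≅ 0

Ȟ^0 = 0; Ȟ^1 = Z ⊕ Z/2; Ȟ^2 = 0


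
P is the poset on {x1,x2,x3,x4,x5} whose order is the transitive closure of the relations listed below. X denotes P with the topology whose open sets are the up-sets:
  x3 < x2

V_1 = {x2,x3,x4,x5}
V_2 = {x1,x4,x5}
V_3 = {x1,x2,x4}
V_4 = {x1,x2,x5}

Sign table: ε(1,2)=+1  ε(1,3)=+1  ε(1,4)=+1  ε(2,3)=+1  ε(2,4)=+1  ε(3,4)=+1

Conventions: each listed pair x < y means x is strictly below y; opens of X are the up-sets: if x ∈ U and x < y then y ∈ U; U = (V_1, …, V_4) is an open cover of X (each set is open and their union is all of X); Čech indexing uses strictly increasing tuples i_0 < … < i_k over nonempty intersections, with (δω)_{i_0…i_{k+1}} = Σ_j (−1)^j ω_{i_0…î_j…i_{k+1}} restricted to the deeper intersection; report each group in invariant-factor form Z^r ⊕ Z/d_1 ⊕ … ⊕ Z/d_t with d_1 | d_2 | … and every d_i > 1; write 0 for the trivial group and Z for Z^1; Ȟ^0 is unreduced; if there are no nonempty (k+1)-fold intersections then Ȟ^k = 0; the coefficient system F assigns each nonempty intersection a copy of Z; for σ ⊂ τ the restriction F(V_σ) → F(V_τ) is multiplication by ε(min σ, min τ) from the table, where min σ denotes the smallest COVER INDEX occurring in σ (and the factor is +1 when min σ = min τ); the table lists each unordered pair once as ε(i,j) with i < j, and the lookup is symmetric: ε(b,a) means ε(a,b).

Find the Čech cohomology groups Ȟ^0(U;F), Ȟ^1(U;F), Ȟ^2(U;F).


Ȟ^0 = Z, Ȟ^1 = 0 and Ȟ^2 = Z

cover nerve:
  V12={x4,x5} V13={x2,x4} V14={x2,x5} V23={x1,x4} V24={x1,x5} V34={x1,x2}
  V123={x4} V124={x5} V134={x2} V234={x1}
C dims 4,6,4; δ0: rk 3, SNF 1^3; δ1: rk 3, SNF 1^3
Ȟ^0: (4−3)−0=1 ⇒ Z
Ȟ^1: (6−3)−3=0 ⇒ 0
Ȟ^2: (4−0)−3=1 ⇒ Z


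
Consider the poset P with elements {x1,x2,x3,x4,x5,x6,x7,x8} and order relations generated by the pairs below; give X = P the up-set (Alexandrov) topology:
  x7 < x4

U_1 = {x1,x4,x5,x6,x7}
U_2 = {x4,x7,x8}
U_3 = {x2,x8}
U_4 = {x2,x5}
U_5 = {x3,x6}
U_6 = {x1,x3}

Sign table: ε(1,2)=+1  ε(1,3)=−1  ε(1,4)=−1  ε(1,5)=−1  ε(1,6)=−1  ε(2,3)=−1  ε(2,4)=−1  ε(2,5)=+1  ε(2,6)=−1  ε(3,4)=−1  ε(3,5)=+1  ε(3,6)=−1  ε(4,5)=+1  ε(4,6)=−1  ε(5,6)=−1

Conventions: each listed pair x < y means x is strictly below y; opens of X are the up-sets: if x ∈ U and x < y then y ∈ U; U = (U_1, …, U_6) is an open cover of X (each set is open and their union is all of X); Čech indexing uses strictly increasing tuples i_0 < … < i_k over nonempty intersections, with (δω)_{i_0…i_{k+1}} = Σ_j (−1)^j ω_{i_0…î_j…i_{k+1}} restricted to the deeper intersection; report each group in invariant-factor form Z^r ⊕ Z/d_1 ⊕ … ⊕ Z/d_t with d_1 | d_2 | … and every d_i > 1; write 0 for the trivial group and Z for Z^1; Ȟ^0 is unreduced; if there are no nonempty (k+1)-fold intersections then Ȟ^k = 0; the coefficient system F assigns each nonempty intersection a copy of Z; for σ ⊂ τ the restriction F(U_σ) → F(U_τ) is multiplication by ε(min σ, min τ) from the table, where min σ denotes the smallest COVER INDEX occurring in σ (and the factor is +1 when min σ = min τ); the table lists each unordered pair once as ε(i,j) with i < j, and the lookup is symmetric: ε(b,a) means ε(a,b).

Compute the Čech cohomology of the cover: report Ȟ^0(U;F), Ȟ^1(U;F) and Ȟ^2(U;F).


nerve simplices:
  U12={x4,x7} U14={x5} U15={x6} U16={x1} U23={x8} U34={x2} U56={x3}
C dims 6,7; δ0: rk 6, SNF 1^5·2
degree 0: 6−6−0 = 0 → Ȟ^0 ≅ 0
degree 1: 7−0−6 = 1 plus torsion [2] → Ȟ^1 ≅ Z ⊕ Z/2
degree 2: 0−0−0 = 0 → Ȟ^2 ≅ 0

Ȟ^0(U;F) ≅ 0, Ȟ^1(U;F) ≅ Z ⊕ Z/2 and Ȟ^2(U;F) ≅ 0


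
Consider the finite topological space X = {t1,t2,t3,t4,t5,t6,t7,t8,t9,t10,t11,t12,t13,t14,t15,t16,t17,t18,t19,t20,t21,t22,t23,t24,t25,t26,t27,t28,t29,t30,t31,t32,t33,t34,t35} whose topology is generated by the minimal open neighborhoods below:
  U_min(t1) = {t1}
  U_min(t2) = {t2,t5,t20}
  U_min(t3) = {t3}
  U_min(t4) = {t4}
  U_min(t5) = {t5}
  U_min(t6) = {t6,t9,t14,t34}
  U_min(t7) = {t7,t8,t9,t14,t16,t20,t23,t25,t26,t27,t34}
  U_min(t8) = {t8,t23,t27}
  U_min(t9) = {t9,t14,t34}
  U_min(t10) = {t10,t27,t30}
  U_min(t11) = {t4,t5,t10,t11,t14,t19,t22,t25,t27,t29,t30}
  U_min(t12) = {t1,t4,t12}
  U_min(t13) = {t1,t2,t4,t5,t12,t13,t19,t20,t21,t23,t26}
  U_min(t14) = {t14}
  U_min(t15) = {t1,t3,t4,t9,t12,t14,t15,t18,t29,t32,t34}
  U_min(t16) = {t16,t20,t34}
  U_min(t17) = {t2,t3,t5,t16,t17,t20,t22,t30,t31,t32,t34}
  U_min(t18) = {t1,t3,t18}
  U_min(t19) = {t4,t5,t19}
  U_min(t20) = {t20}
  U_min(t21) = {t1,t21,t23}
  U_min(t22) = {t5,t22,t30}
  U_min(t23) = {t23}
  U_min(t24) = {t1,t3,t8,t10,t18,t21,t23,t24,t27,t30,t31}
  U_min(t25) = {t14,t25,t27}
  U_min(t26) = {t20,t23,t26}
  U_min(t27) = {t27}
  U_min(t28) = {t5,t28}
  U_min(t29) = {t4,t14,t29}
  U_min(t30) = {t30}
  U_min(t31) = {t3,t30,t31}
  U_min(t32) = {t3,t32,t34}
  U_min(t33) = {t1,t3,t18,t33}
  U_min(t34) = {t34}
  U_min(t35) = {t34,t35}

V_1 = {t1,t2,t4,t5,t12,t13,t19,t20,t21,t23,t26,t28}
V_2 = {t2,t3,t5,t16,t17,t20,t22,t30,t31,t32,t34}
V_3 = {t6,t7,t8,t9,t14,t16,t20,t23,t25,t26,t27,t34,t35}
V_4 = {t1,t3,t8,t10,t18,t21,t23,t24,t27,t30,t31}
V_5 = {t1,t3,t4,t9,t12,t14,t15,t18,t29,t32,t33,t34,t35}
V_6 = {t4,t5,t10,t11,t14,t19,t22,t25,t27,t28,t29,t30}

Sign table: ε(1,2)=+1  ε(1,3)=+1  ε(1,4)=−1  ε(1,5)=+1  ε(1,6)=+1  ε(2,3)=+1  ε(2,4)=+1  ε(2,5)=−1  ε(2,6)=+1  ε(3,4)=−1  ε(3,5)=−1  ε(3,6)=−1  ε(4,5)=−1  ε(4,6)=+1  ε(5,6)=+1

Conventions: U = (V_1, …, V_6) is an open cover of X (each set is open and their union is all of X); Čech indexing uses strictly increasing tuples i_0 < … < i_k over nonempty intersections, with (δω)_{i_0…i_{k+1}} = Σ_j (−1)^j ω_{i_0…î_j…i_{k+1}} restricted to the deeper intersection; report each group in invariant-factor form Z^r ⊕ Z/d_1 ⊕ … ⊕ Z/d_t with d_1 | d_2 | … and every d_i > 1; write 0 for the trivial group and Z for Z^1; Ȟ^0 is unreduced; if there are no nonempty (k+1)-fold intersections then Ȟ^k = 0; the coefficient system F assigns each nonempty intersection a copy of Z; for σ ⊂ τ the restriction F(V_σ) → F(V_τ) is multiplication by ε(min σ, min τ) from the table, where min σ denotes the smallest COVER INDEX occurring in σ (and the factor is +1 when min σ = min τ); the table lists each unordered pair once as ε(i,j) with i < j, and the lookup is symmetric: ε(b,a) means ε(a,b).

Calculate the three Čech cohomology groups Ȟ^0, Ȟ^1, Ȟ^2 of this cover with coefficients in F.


intersection data:
  V12={t2,t5,t20} V13={t20,t23,t26} V14={t1,t21,t23} V15={t1,t4,t12} V16={t4,t5,t19,t28} V23={t16,t20,t34} V24={t3,t30,t31} V25={t3,t32,t34} V26={t5,t22,t30} V34={t8,t23,t27} V35={t9,t14,t34,t35} V36={t14,t25,t27} V45={t1,t3,t18} V46={t10,t27,t30} V56={t4,t14,t29}
  V123={t20} V126={t5} V134={t23} V145={t1} V156={t4} V235={t34} V245={t3} V246={t30} V346={t27} V356={t14}
C dims 6,15,10; δ0: rk 6, SNF 1^5·2; δ1: rk 9, SNF 1^9
Ȟ^0 = (6 − 6) − 0 = 0, so Ȟ^0 ≅ 0
Ȟ^1 = (15 − 9) − 6 = 0 plus torsion [2], so Ȟ^1 ≅ Z/2
Ȟ^2 = (10 − 0) − 9 = 1, so Ȟ^2 ≅ Z

Ȟ^0 = 0, Ȟ^1 = Z/2 and Ȟ^2 = Z


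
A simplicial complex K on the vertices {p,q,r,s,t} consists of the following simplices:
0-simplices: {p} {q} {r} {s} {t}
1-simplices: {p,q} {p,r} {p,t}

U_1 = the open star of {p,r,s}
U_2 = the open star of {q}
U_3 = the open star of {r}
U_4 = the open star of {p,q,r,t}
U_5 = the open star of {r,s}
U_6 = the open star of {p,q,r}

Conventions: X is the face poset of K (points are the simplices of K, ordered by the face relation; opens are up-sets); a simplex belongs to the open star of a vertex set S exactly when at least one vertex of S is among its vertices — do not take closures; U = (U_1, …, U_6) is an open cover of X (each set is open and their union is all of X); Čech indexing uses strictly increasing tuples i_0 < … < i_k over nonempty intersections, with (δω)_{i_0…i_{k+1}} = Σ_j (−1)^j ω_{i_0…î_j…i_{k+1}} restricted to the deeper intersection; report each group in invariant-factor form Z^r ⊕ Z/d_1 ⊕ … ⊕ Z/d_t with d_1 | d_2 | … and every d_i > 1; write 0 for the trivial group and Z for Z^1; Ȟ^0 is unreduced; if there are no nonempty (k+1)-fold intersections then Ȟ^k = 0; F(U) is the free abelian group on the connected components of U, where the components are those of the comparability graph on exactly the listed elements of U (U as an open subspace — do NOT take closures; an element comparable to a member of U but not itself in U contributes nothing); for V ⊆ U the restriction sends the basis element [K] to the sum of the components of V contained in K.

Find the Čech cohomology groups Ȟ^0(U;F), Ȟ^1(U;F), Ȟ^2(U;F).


Ȟ^0 ≅ Z^2; Ȟ^1 ≅ 0; Ȟ^2 ≅ 0

nerve simplices:
  U1={{p},{r},{s},{p,q},{p,r},{p,t}} U2={{q},{p,q}} U3={{r},{p,r}} U4={{p},{q},{r},{t},{p,q},{p,r},{p,t}} U5={{r},{s},{p,r}} U6={{p},{q},{r},{p,q},{p,r},{p,t}}
  U12={{p,q}} U13={{r},{p,r}} U14={{p},{r},{p,q},{p,r},{p,t}} U15={{r},{s},{p,r}} U16={{p},{r},{p,q},{p,r},{p,t}} U24={{q},{p,q}} U26={{q},{p,q}} U34={{r},{p,r}} U35={{r},{p,r}} U36={{r},{p,r}} U45={{r},{p,r}} U46={{p},{q},{r},{p,q},{p,r},{p,t}} U56={{r},{p,r}}
  U124={{p,q}} U126={{p,q}} U134={{r},{p,r}} U135={{r},{p,r}} U136={{r},{p,r}} U145={{r},{p,r}} U146={{p},{r},{p,q},{p,r},{p,t}} U156={{r},{p,r}} U246={{q},{p,q}} U345={{r},{p,r}} U346={{r},{p,r}} U356={{r},{p,r}} U456={{r},{p,r}}
  U1246={{p,q}} U1345={{r},{p,r}} U1346={{r},{p,r}} U1356={{r},{p,r}} U1456={{r},{p,r}} U3456={{r},{p,r}}
  U13456={{r},{p,r}}
components per intersection:
  U1: {{p},{r},{p,q},{p,r},{p,t}} {{s}}
  U2: {{q},{p,q}}
  U3: {{r},{p,r}}
  U4: {{p},{q},{r},{t},{p,q},{p,r},{p,t}}
  U5: {{r},{p,r}} {{s}}
  U6: {{p},{q},{r},{p,q},{p,r},{p,t}}
  U12: {{p,q}}
  U13: {{r},{p,r}}
  U14: {{p},{r},{p,q},{p,r},{p,t}}
  U15: {{r},{p,r}} {{s}}
  U16: {{p},{r},{p,q},{p,r},{p,t}}
  U24: {{q},{p,q}}
  U26: {{q},{p,q}}
  U34: {{r},{p,r}}
  U35: {{r},{p,r}}
  U36: {{r},{p,r}}
  U45: {{r},{p,r}}
  U46: {{p},{q},{r},{p,q},{p,r},{p,t}}
  U56: {{r},{p,r}}
  U124: {{p,q}}
  U126: {{p,q}}
  U134: {{r},{p,r}}
  U135: {{r},{p,r}}
  U136: {{r},{p,r}}
  U145: {{r},{p,r}}
  U146: {{p},{r},{p,q},{p,r},{p,t}}
  U156: {{r},{p,r}}
  U246: {{q},{p,q}}
  U345: {{r},{p,r}}
  U346: {{r},{p,r}}
  U356: {{r},{p,r}}
  U456: {{r},{p,r}}
  U1246: {{p,q}}
  U1345: {{r},{p,r}}
  U1346: {{r},{p,r}}
  U1356: {{r},{p,r}}
  U1456: {{r},{p,r}}
  U3456: {{r},{p,r}}
  U13456: {{r},{p,r}}
C dims 8,14,13,6; δ0: rk 6, SNF 1^6; δ1: rk 8, SNF 1^8; δ2: rk 5, SNF 1^5
degree 0: 8−6−0 = 2 → Ȟ^0 ≅ Z^2
degree 1: 14−8−6 = 0 → Ȟ^1 ≅ 0
degree 2: 13−5−8 = 0 → Ȟ^2 ≅ 0


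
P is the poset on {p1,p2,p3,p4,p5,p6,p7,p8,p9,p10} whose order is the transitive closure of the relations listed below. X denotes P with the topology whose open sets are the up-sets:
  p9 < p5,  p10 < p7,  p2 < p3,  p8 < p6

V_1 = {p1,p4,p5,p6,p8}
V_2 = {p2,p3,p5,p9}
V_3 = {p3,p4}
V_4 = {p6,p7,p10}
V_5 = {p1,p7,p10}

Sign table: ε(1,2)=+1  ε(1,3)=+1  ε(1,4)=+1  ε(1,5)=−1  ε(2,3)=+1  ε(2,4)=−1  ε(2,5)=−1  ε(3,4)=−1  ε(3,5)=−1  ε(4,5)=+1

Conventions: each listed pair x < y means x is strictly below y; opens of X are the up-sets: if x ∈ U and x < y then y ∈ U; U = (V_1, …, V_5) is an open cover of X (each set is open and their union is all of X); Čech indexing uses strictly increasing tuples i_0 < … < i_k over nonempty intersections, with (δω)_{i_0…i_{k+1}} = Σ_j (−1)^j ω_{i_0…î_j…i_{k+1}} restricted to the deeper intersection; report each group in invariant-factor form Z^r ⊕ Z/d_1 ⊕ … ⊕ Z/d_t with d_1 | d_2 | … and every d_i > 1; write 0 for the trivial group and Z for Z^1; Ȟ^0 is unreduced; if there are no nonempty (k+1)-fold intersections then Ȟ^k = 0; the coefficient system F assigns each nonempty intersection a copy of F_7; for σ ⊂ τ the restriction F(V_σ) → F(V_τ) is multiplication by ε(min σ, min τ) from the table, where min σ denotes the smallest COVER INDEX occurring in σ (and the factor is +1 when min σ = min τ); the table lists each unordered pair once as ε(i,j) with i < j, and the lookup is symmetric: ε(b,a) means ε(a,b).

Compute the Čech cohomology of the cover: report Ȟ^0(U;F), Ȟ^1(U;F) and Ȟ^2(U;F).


intersection data:
  V12={p5} V13={p4} V14={p6} V15={p1} V23={p3} V45={p7,p10}
C dims 5,6; δ0: rk_F7 5
Ȟ^0 = (5 − 5) − 0 = 0, so Ȟ^0 ≅ 0
Ȟ^1 = (6 − 0) − 5 = 1, so Ȟ^1 ≅ Z/7
Ȟ^2 = (0 − 0) − 0 = 0, so Ȟ^2 ≅ 0

Ȟ^0 ≅ 0, Ȟ^1 ≅ Z/7 and Ȟ^2 ≅ 0


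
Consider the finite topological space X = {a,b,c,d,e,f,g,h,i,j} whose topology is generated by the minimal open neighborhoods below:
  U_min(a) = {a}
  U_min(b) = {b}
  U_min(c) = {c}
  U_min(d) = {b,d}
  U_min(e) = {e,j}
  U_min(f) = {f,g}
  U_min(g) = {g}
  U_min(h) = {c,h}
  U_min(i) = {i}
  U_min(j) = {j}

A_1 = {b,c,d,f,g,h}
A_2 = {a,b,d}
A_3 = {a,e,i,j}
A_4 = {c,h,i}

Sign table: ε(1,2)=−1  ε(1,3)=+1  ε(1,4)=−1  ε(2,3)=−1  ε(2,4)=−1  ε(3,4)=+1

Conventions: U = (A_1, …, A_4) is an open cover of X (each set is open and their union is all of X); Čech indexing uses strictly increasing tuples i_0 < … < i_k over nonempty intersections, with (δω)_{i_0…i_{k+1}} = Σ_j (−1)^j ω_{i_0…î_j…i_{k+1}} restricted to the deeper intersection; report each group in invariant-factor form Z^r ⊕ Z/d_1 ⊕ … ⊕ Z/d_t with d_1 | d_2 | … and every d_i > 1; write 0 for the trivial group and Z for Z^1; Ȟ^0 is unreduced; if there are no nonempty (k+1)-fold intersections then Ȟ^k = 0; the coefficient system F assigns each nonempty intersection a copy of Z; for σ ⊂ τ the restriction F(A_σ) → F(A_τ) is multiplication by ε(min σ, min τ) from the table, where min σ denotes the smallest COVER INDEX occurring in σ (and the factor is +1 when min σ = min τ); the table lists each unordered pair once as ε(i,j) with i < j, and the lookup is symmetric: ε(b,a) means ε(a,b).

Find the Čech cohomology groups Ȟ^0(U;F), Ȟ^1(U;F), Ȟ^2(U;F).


Ȟ^0 ≅ 0; Ȟ^1 ≅ Z/2; Ȟ^2 ≅ 0

cover nerve:
  A12={b,d} A14={c,h} A23={a} A34={i}
C dims 4,4; δ0: rk 4, SNF 1^3·2
Ȟ^0: (4−4)−0=0 ⇒ 0
Ȟ^1: (4−0)−4=0 plus torsion [2] ⇒ Z/2
Ȟ^2: (0−0)−0=0 ⇒ 0


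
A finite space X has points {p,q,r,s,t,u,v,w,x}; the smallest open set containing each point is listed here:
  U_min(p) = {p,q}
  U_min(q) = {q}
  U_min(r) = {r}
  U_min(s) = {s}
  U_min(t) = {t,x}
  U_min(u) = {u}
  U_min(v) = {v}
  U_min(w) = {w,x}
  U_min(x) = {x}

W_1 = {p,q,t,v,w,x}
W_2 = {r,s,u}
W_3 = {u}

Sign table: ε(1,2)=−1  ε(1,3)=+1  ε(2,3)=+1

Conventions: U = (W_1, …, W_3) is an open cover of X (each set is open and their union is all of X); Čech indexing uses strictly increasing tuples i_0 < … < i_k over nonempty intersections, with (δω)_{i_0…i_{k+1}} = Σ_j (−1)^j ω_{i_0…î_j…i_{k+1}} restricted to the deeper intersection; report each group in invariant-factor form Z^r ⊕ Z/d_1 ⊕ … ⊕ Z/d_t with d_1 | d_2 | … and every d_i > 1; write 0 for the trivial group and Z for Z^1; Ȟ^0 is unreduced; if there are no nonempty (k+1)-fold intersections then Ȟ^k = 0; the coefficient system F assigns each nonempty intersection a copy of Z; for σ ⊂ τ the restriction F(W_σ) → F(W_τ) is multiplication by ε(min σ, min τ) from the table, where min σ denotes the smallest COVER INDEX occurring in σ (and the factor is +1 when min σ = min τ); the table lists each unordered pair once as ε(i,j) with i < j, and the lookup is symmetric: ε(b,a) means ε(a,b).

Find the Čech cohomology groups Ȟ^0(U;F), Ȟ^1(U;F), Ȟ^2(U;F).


intersection data:
  W23={u}
C dims 3,1; δ0: rk 1, SNF 1^1
Ȟ^0 = (3 − 1) − 0 = 2, so Ȟ^0 ≅ Z^2
Ȟ^1 = (1 − 0) − 1 = 0, so Ȟ^1 ≅ 0
Ȟ^2 = (0 − 0) − 0 = 0, so Ȟ^2 ≅ 0

Ȟ^0 ≅ Z^2,  Ȟ^1 ≅ 0,  Ȟ^2 ≅ 0


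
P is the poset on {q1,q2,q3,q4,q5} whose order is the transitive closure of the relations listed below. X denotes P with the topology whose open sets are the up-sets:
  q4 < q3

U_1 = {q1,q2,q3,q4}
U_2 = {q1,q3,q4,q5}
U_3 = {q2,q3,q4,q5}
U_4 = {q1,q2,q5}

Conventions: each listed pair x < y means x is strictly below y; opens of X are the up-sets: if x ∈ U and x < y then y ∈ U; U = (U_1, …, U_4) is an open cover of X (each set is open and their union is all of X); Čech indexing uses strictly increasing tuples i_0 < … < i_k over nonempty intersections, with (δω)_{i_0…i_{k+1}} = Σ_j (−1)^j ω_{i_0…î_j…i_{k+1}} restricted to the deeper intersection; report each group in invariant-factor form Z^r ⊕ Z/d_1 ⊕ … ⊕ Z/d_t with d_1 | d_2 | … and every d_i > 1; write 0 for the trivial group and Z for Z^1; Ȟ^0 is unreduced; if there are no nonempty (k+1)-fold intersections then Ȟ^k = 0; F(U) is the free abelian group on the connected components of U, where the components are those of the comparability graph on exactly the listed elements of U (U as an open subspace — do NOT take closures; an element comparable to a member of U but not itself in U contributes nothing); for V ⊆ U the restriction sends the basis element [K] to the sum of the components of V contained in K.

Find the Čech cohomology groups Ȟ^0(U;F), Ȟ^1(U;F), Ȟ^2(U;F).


Ȟ^0(U;F) ≅ Z^4, Ȟ^1(U;F) ≅ 0, Ȟ^2(U;F) ≅ 0

nerve simplices:
  U12={q1,q3,q4} U13={q2,q3,q4} U14={q1,q2} U23={q3,q4,q5} U24={q1,q5} U34={q2,q5}
  U123={q3,q4} U124={q1} U134={q2} U234={q5}
components per intersection:
  U1: {q1} {q2} {q3,q4}
  U2: {q1} {q3,q4} {q5}
  U3: {q2} {q3,q4} {q5}
  U4: {q1} {q2} {q5}
  U12: {q1} {q3,q4}
  U13: {q2} {q3,q4}
  U14: {q1} {q2}
  U23: {q3,q4} {q5}
  U24: {q1} {q5}
  U34: {q2} {q5}
  U123: {q3,q4}
  U124: {q1}
  U134: {q2}
  U234: {q5}
C dims 12,12,4; δ0: rk 8, SNF 1^8; δ1: rk 4, SNF 1^4
degree 0: 12−8−0 = 4 → Ȟ^0 ≅ Z^4
degree 1: 12−4−8 = 0 → Ȟ^1 ≅ 0
degree 2: 4−0−4 = 0 → Ȟ^2 ≅ 0


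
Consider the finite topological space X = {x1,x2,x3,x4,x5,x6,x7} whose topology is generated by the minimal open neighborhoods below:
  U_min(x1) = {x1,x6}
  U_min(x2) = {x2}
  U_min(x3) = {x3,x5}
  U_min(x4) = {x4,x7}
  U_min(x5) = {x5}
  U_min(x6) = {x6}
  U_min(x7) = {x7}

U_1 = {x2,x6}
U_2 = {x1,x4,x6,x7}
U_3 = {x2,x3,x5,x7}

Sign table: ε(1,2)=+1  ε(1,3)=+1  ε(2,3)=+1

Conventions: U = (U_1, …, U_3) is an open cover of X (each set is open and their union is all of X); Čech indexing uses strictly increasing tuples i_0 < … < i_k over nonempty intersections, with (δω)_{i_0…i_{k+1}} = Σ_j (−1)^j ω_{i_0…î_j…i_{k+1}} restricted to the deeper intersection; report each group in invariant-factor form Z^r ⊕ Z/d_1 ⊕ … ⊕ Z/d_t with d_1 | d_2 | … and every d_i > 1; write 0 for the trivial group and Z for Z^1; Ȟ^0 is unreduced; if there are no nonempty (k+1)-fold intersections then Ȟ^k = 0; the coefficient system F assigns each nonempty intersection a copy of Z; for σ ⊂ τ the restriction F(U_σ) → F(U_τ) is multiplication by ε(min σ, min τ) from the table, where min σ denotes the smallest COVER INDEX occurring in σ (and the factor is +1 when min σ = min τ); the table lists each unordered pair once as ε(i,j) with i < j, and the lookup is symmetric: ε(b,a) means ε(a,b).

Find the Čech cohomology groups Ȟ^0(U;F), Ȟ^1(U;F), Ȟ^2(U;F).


nonempty intersections:
  U12={x6} U13={x2} U23={x7}
C dims 3,3; δ0: rk 2, SNF 1^2
Ȟ^0: (3−2)−0=1 ⇒ Z
Ȟ^1: (3−0)−2=1 ⇒ Z
Ȟ^2: (0−0)−0=0 ⇒ 0

Ȟ^0(U;F) ≅ Z,  Ȟ^1(U;F) ≅ Z,  Ȟ^2(U;F) ≅ 0


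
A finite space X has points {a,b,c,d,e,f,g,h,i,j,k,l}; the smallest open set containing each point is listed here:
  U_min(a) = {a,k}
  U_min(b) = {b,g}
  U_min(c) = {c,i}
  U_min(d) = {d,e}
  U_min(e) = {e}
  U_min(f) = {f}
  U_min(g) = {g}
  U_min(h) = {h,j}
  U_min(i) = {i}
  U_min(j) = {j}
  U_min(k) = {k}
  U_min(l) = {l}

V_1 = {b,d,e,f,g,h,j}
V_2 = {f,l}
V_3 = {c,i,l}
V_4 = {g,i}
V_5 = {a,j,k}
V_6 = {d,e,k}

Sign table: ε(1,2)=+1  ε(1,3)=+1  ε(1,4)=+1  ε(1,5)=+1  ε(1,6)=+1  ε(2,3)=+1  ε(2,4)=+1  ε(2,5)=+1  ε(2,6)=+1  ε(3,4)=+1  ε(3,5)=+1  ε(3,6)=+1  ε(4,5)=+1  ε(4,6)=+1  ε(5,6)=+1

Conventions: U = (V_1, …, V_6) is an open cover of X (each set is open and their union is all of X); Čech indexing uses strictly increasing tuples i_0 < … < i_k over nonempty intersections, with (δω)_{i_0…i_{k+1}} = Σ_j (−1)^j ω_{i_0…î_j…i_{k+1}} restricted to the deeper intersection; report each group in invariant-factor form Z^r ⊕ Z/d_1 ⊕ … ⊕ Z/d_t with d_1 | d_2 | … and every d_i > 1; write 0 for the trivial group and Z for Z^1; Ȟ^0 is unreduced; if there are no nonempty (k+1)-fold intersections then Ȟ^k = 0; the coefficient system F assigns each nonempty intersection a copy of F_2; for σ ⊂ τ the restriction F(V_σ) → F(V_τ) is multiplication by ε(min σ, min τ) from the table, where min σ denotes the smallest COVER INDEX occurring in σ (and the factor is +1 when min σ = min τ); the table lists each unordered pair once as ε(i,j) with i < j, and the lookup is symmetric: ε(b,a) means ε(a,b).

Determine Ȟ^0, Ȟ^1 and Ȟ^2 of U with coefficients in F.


nonempty intersections:
  V12={f} V14={g} V15={j} V16={d,e} V23={l} V34={i} V56={k}
C dims 6,7; δ0: rk_F2 5
Ȟ^0: (6−5)−0=1 ⇒ Z/2
Ȟ^1: (7−0)−5=2 ⇒ Z/2 ⊕ Z/2
Ȟ^2: (0−0)−0=0 ⇒ 0

Ȟ^0(U;F) ≅ Z/2, Ȟ^1(U;F) ≅ Z/2 ⊕ Z/2 and Ȟ^2(U;F) ≅ 0


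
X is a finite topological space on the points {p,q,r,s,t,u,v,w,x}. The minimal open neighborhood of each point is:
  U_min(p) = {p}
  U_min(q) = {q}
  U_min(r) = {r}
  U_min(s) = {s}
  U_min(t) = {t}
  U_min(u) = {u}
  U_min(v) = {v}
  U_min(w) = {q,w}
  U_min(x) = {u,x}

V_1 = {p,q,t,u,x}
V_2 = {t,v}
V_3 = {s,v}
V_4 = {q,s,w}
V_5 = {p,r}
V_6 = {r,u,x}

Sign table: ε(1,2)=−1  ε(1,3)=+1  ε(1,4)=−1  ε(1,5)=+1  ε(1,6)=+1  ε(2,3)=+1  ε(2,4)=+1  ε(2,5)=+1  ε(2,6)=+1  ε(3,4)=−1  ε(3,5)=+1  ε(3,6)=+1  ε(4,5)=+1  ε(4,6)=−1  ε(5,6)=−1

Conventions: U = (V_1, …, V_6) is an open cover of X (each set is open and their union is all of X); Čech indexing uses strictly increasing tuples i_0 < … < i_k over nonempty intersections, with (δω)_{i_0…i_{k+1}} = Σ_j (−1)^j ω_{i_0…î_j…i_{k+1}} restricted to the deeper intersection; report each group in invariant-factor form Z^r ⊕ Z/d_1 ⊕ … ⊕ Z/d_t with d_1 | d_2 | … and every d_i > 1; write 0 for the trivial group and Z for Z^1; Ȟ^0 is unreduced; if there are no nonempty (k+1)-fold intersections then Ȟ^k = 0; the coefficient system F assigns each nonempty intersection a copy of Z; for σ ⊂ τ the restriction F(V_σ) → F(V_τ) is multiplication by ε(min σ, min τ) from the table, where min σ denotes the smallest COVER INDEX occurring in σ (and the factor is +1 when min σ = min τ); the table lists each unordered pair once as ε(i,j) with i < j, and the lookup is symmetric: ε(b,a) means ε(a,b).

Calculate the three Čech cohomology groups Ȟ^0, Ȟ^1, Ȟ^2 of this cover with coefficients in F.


cover nerve:
  V12={t} V14={q} V15={p} V16={u,x} V23={v} V34={s} V56={r}
C dims 6,7; δ0: rk 6, SNF 1^5·2
Ȟ^0: (6−6)−0=0 ⇒ 0
Ȟ^1: (7−0)−6=1 plus torsion [2] ⇒ Z ⊕ Z/2
Ȟ^2: (0−0)−0=0 ⇒ 0

Ȟ^0(U;F) ≅ 0,  Ȟ^1(U;F) ≅ Z ⊕ Z/2,  Ȟ^2(U;F) ≅ 0
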